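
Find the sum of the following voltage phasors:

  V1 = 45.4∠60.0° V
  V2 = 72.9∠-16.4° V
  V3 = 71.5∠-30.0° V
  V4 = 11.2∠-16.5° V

Step 1 — Convert each phasor to rectangular form:
  V1 = 45.4·(cos(60.0°) + j·sin(60.0°)) = 22.7 + j39.32 V
  V2 = 72.9·(cos(-16.4°) + j·sin(-16.4°)) = 69.93 - j20.58 V
  V3 = 71.5·(cos(-30.0°) + j·sin(-30.0°)) = 61.92 - j35.75 V
  V4 = 11.2·(cos(-16.5°) + j·sin(-16.5°)) = 10.74 - j3.181 V
Step 2 — Sum components: V_total = 165.3 - j20.2 V.
Step 3 — Convert to polar: |V_total| = 166.5 V, ∠V_total = -7.0°.

V_total = 166.5∠-7.0° V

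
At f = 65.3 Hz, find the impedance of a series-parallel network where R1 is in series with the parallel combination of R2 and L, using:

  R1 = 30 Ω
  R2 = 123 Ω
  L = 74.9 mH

Step 1 — Angular frequency: ω = 2π·f = 2π·65.3 = 410.3 rad/s.
Step 2 — Component impedances:
  R1: Z = R = 30 Ω
  R2: Z = R = 123 Ω
  L: Z = jωL = j·410.3·0.0749 = 0 + j30.73 Ω
Step 3 — Parallel branch: R2 || L = 1/(1/R2 + 1/L) = 7.227 + j28.93 Ω.
Step 4 — Series with R1: Z_total = R1 + (R2 || L) = 37.23 + j28.93 Ω = 47.14∠37.8° Ω.

Z = 37.23 + j28.93 Ω = 47.14∠37.8° Ω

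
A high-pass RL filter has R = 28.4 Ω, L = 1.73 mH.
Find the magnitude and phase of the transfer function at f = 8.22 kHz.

Step 1 — Angular frequency: ω = 2π·8220 = 5.165e+04 rad/s.
Step 2 — Transfer function: H(jω) = jωL/(R + jωL).
Step 3 — Numerator jωL = j·89.35; denominator R + jωL = 28.4 + j89.35.
Step 4 — H = 0.9082 + j0.2887.
Step 5 — Magnitude: |H| = 0.953 (-0.4 dB); phase: φ = 17.6°.

|H| = 0.953 (-0.4 dB), φ = 17.6°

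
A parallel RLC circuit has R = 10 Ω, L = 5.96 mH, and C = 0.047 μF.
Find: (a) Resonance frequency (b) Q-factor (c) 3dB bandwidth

Step 1 — Resonance: ω₀ = 1/√(LC) = 1/√(0.00596·4.7e-08) = 5.975e+04 rad/s.
Step 2 — f₀ = ω₀/(2π) = 9509 Hz.
Step 3 — Parallel Q: Q = R/(ω₀L) = 10/(5.975e+04·0.00596) = 0.02808.
Step 4 — Bandwidth: Δω = ω₀/Q = 2.128e+06 rad/s; BW = Δω/(2π) = 3.386e+05 Hz.

(a) f₀ = 9509 Hz  (b) Q = 0.02808  (c) BW = 3.386e+05 Hz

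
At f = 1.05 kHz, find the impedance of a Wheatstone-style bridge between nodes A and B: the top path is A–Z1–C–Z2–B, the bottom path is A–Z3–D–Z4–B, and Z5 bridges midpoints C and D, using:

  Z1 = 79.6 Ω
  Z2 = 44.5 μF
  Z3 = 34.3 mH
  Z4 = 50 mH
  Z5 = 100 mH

Step 1 — Angular frequency: ω = 2π·f = 2π·1050 = 6597 rad/s.
Step 2 — Component impedances:
  Z1: Z = R = 79.6 Ω
  Z2: Z = 1/(jωC) = -j/(ω·C) = 0 - j3.406 Ω
  Z3: Z = jωL = j·6597·0.0343 = 0 + j226.3 Ω
  Z4: Z = jωL = j·6597·0.05 = 0 + j329.9 Ω
  Z5: Z = jωL = j·6597·0.1 = 0 + j659.7 Ω
Step 3 — Bridge requires nodal analysis (the Z5 bridge couples midpoints C and D, so the two paths cannot be reduced to a simple series/parallel combination). Setting node B to ground and injecting 1 A at node A, the 3-node admittance system at A, C, D solves to V_A = Z_AB = 77.92 + j10.52 Ω = 78.63∠7.7° Ω.

Z = 77.92 + j10.52 Ω = 78.63∠7.7° Ω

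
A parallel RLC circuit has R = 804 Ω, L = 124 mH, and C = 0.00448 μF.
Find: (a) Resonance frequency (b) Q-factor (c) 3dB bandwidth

Step 1 — Resonance: ω₀ = 1/√(LC) = 1/√(0.124·4.48e-09) = 4.243e+04 rad/s.
Step 2 — f₀ = ω₀/(2π) = 6753 Hz.
Step 3 — Parallel Q: Q = R/(ω₀L) = 804/(4.243e+04·0.124) = 0.1528.
Step 4 — Bandwidth: Δω = ω₀/Q = 2.776e+05 rad/s; BW = Δω/(2π) = 4.419e+04 Hz.

(a) f₀ = 6753 Hz  (b) Q = 0.1528  (c) BW = 4.419e+04 Hz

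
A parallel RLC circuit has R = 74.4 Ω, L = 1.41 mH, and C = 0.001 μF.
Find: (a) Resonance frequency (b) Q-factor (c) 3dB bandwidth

Step 1 — Resonance: ω₀ = 1/√(LC) = 1/√(0.00141·1e-09) = 8.422e+05 rad/s.
Step 2 — f₀ = ω₀/(2π) = 1.34e+05 Hz.
Step 3 — Parallel Q: Q = R/(ω₀L) = 74.4/(8.422e+05·0.00141) = 0.06266.
Step 4 — Bandwidth: Δω = ω₀/Q = 1.344e+07 rad/s; BW = Δω/(2π) = 2.139e+06 Hz.

(a) f₀ = 1.34e+05 Hz  (b) Q = 0.06266  (c) BW = 2.139e+06 Hz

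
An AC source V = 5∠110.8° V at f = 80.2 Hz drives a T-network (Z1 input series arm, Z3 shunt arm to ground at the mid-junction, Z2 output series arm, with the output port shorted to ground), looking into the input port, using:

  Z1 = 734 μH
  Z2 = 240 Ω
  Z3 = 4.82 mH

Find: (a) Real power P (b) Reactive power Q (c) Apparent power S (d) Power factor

Step 1 — Angular frequency: ω = 2π·f = 2π·80.2 = 503.9 rad/s.
Step 2 — Component impedances:
  Z1: Z = jωL = j·503.9·0.000734 = 0 + j0.3699 Ω
  Z2: Z = R = 240 Ω
  Z3: Z = jωL = j·503.9·0.00482 = 0 + j2.429 Ω
Step 3 — With the output port shorted to ground, the output series arm Z2 runs from the junction to ground; the shunt arm Z3 also runs from the junction to ground. They appear in parallel: Z3 || Z2 = 0.02458 + j2.429 Ω.
Step 4 — Series with input arm Z1: Z_in = Z1 + (Z3 || Z2) = 0.02458 + j2.798 Ω = 2.799∠89.5° Ω.
Step 5 — Source phasor: V = 5∠110.8° V = -1.776 + j4.674 V.
Step 6 — Current: I = V / Z = 1.665 + j0.6491 A = 1.787∠21.3° A.
Step 7 — Complex power: S = V·I* = 0.07845 + j8.933 VA.
Step 8 — Real power: P = Re(S) = 0.07845 W.
Step 9 — Reactive power: Q = Im(S) = 8.933 VAR.
Step 10 — Apparent power: |S| = 8.933 VA.
Step 11 — Power factor: PF = P/|S| = 0.008782 (lagging).

(a) P = 0.07845 W  (b) Q = 8.933 VAR  (c) S = 8.933 VA  (d) PF = 0.008782 (lagging)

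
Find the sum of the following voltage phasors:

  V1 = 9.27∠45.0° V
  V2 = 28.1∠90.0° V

Step 1 — Convert each phasor to rectangular form:
  V1 = 9.27·(cos(45.0°) + j·sin(45.0°)) = 6.555 + j6.555 V
  V2 = 28.1·(cos(90.0°) + j·sin(90.0°)) = 0 + j28.1 V
Step 2 — Sum components: V_total = 6.555 + j34.65 V.
Step 3 — Convert to polar: |V_total| = 35.27 V, ∠V_total = 79.3°.

V_total = 35.27∠79.3° V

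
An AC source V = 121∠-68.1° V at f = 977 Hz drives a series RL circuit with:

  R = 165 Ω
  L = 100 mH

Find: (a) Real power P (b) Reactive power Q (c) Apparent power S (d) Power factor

Step 1 — Angular frequency: ω = 2π·f = 2π·977 = 6139 rad/s.
Step 2 — Component impedances:
  R: Z = R = 165 Ω
  L: Z = jωL = j·6139·0.1 = 0 + j613.9 Ω
Step 3 — Series combination: Z_total = R + L = 165 + j613.9 Ω = 635.7∠75.0° Ω.
Step 4 — Source phasor: V = 121∠-68.1° V = 45.13 - j112.3 V.
Step 5 — Current: I = V / Z = -0.1521 - j0.1144 A = 0.1904∠-143.1° A.
Step 6 — Complex power: S = V·I* = 5.979 + j22.24 VA.
Step 7 — Real power: P = Re(S) = 5.979 W.
Step 8 — Reactive power: Q = Im(S) = 22.24 VAR.
Step 9 — Apparent power: |S| = 23.03 VA.
Step 10 — Power factor: PF = P/|S| = 0.2596 (lagging).

(a) P = 5.979 W  (b) Q = 22.24 VAR  (c) S = 23.03 VA  (d) PF = 0.2596 (lagging)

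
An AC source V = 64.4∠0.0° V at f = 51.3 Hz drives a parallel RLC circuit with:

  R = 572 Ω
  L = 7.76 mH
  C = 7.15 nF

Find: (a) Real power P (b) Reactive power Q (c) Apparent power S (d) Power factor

Step 1 — Angular frequency: ω = 2π·f = 2π·51.3 = 322.3 rad/s.
Step 2 — Component impedances:
  R: Z = R = 572 Ω
  L: Z = jωL = j·322.3·0.00776 = 0 + j2.501 Ω
  C: Z = 1/(jωC) = -j/(ω·C) = 0 - j4.339e+05 Ω
Step 3 — Parallel combination: 1/Z_total = 1/R + 1/L + 1/C; Z_total = 0.01094 + j2.501 Ω = 2.501∠89.7° Ω.
Step 4 — Source phasor: V = 64.4∠0.0° V = 64.4 V.
Step 5 — Current: I = V / Z = 0.1126 - j25.75 A = 25.75∠-89.7° A.
Step 6 — Complex power: S = V·I* = 7.251 + j1658 VA.
Step 7 — Real power: P = Re(S) = 7.251 W.
Step 8 — Reactive power: Q = Im(S) = 1658 VAR.
Step 9 — Apparent power: |S| = 1658 VA.
Step 10 — Power factor: PF = P/|S| = 0.004373 (lagging).

(a) P = 7.251 W  (b) Q = 1658 VAR  (c) S = 1658 VA  (d) PF = 0.004373 (lagging)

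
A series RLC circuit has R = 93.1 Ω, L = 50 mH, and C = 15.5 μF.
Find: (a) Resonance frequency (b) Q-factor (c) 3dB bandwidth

Step 1 — Resonance condition Im(Z)=0 gives ω₀ = 1/√(LC).
Step 2 — ω₀ = 1/√(0.05·1.55e-05) = 1136 rad/s.
Step 3 — f₀ = ω₀/(2π) = 180.8 Hz.
Step 4 — Series Q: Q = ω₀L/R = 1136·0.05/93.1 = 0.6101.
Step 5 — 3dB bandwidth: Δω = ω₀/Q = 1862 rad/s; BW = Δω/(2π) = 296.3 Hz.

(a) f₀ = 180.8 Hz  (b) Q = 0.6101  (c) BW = 296.3 Hz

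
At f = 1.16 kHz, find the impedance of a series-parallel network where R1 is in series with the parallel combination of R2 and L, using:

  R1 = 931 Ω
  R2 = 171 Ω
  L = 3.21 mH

Step 1 — Angular frequency: ω = 2π·f = 2π·1160 = 7288 rad/s.
Step 2 — Component impedances:
  R1: Z = R = 931 Ω
  R2: Z = R = 171 Ω
  L: Z = jωL = j·7288·0.00321 = 0 + j23.4 Ω
Step 3 — Parallel branch: R2 || L = 1/(1/R2 + 1/L) = 3.142 + j22.97 Ω.
Step 4 — Series with R1: Z_total = R1 + (R2 || L) = 934.1 + j22.97 Ω = 934.4∠1.4° Ω.

Z = 934.1 + j22.97 Ω = 934.4∠1.4° Ω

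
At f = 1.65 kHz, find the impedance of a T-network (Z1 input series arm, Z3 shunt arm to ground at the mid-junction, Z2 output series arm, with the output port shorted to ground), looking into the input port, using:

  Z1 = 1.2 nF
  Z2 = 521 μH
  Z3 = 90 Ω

Step 1 — Angular frequency: ω = 2π·f = 2π·1650 = 1.037e+04 rad/s.
Step 2 — Component impedances:
  Z1: Z = 1/(jωC) = -j/(ω·C) = 0 - j8.038e+04 Ω
  Z2: Z = jωL = j·1.037e+04·0.000521 = 0 + j5.401 Ω
  Z3: Z = R = 90 Ω
Step 3 — With the output port shorted to ground, the output series arm Z2 runs from the junction to ground; the shunt arm Z3 also runs from the junction to ground. They appear in parallel: Z3 || Z2 = 0.323 + j5.382 Ω.
Step 4 — Series with input arm Z1: Z_in = Z1 + (Z3 || Z2) = 0.323 - j8.038e+04 Ω = 8.038e+04∠-90.0° Ω.

Z = 0.323 - j8.038e+04 Ω = 8.038e+04∠-90.0° Ω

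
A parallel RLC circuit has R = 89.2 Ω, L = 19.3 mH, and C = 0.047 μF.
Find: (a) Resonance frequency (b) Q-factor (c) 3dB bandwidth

Step 1 — Resonance: ω₀ = 1/√(LC) = 1/√(0.0193·4.7e-08) = 3.32e+04 rad/s.
Step 2 — f₀ = ω₀/(2π) = 5284 Hz.
Step 3 — Parallel Q: Q = R/(ω₀L) = 89.2/(3.32e+04·0.0193) = 0.1392.
Step 4 — Bandwidth: Δω = ω₀/Q = 2.385e+05 rad/s; BW = Δω/(2π) = 3.796e+04 Hz.

(a) f₀ = 5284 Hz  (b) Q = 0.1392  (c) BW = 3.796e+04 Hz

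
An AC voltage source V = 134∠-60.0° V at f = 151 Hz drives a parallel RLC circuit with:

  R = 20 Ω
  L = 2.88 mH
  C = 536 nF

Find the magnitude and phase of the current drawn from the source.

Step 1 — Angular frequency: ω = 2π·f = 2π·151 = 948.8 rad/s.
Step 2 — Component impedances:
  R: Z = R = 20 Ω
  L: Z = jωL = j·948.8·0.00288 = 0 + j2.732 Ω
  C: Z = 1/(jωC) = -j/(ω·C) = 0 - j1966 Ω
Step 3 — Parallel combination: 1/Z_total = 1/R + 1/L + 1/C; Z_total = 0.3675 + j2.686 Ω = 2.711∠82.2° Ω.
Step 4 — Source phasor: V = 134∠-60.0° V = 67 - j116 V.
Step 5 — Ohm's law: I = V / Z_total = (67 - j116) / (0.3675 + j2.686) = -39.06 - j30.29 A.
Step 6 — Convert to polar: |I| = 49.43 A, ∠I = -142.2°.

I = 49.43∠-142.2° A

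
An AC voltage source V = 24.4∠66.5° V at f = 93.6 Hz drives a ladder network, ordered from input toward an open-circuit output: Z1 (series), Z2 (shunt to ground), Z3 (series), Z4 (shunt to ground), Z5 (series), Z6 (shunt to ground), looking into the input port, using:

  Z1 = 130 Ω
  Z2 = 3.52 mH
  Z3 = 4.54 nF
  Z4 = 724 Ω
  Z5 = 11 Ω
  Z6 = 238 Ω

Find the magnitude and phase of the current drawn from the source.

Step 1 — Angular frequency: ω = 2π·f = 2π·93.6 = 588.1 rad/s.
Step 2 — Component impedances:
  Z1: Z = R = 130 Ω
  Z2: Z = jωL = j·588.1·0.00352 = 0 + j2.07 Ω
  Z3: Z = 1/(jωC) = -j/(ω·C) = 0 - j3.745e+05 Ω
  Z4: Z = R = 724 Ω
  Z5: Z = R = 11 Ω
  Z6: Z = R = 238 Ω
Step 3 — Ladder network (open output): work backward from the far end, alternating series and parallel combinations. Z_in = 130 + j2.07 Ω = 130∠0.9° Ω.
Step 4 — Source phasor: V = 24.4∠66.5° V = 9.729 + j22.38 V.
Step 5 — Ohm's law: I = V / Z_total = (9.729 + j22.38) / (130 + j2.07) = 0.07756 + j0.1709 A.
Step 6 — Convert to polar: |I| = 0.1877 A, ∠I = 65.6°.

I = 0.1877∠65.6° A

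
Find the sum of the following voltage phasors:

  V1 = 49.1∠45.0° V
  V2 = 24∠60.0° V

Step 1 — Convert each phasor to rectangular form:
  V1 = 49.1·(cos(45.0°) + j·sin(45.0°)) = 34.72 + j34.72 V
  V2 = 24·(cos(60.0°) + j·sin(60.0°)) = 12 + j20.78 V
Step 2 — Sum components: V_total = 46.72 + j55.5 V.
Step 3 — Convert to polar: |V_total| = 72.55 V, ∠V_total = 49.9°.

V_total = 72.55∠49.9° V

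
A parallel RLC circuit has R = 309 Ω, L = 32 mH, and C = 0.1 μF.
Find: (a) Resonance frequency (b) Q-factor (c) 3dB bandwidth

Step 1 — Resonance: ω₀ = 1/√(LC) = 1/√(0.032·1e-07) = 1.768e+04 rad/s.
Step 2 — f₀ = ω₀/(2π) = 2813 Hz.
Step 3 — Parallel Q: Q = R/(ω₀L) = 309/(1.768e+04·0.032) = 0.5462.
Step 4 — Bandwidth: Δω = ω₀/Q = 3.236e+04 rad/s; BW = Δω/(2π) = 5151 Hz.

(a) f₀ = 2813 Hz  (b) Q = 0.5462  (c) BW = 5151 Hz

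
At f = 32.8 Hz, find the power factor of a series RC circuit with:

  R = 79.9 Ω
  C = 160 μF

Step 1 — Angular frequency: ω = 2π·f = 2π·32.8 = 206.1 rad/s.
Step 2 — Component impedances:
  R: Z = R = 79.9 Ω
  C: Z = 1/(jωC) = -j/(ω·C) = 0 - j30.33 Ω
Step 3 — Series combination: Z_total = R + C = 79.9 - j30.33 Ω = 85.46∠-20.8° Ω.
Step 4 — Power factor: PF = cos(φ) = Re(Z)/|Z| = 79.9/85.46 = 0.9349.
Step 5 — Type: Im(Z) = -30.33 ⇒ leading (phase φ = -20.8°).

PF = 0.9349 (leading, φ = -20.8°)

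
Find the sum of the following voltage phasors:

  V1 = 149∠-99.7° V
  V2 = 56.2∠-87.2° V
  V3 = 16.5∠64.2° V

Step 1 — Convert each phasor to rectangular form:
  V1 = 149·(cos(-99.7°) + j·sin(-99.7°)) = -25.1 - j146.9 V
  V2 = 56.2·(cos(-87.2°) + j·sin(-87.2°)) = 2.745 - j56.13 V
  V3 = 16.5·(cos(64.2°) + j·sin(64.2°)) = 7.181 + j14.86 V
Step 2 — Sum components: V_total = -15.18 - j188.1 V.
Step 3 — Convert to polar: |V_total| = 188.8 V, ∠V_total = -94.6°.

V_total = 188.8∠-94.6° V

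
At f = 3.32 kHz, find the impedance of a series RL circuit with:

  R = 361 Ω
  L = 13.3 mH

Step 1 — Angular frequency: ω = 2π·f = 2π·3320 = 2.086e+04 rad/s.
Step 2 — Component impedances:
  R: Z = R = 361 Ω
  L: Z = jωL = j·2.086e+04·0.0133 = 0 + j277.4 Ω
Step 3 — Series combination: Z_total = R + L = 361 + j277.4 Ω = 455.3∠37.5° Ω.

Z = 361 + j277.4 Ω = 455.3∠37.5° Ω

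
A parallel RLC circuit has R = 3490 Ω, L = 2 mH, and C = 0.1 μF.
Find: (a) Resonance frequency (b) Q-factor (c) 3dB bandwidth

Step 1 — Resonance: ω₀ = 1/√(LC) = 1/√(0.002·1e-07) = 7.071e+04 rad/s.
Step 2 — f₀ = ω₀/(2π) = 1.125e+04 Hz.
Step 3 — Parallel Q: Q = R/(ω₀L) = 3490/(7.071e+04·0.002) = 24.68.
Step 4 — Bandwidth: Δω = ω₀/Q = 2865 rad/s; BW = Δω/(2π) = 456 Hz.

(a) f₀ = 1.125e+04 Hz  (b) Q = 24.68  (c) BW = 456 Hz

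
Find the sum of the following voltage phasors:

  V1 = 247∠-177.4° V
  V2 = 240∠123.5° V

Step 1 — Convert each phasor to rectangular form:
  V1 = 247·(cos(-177.4°) + j·sin(-177.4°)) = -246.7 - j11.2 V
  V2 = 240·(cos(123.5°) + j·sin(123.5°)) = -132.5 + j200.1 V
Step 2 — Sum components: V_total = -379.2 + j188.9 V.
Step 3 — Convert to polar: |V_total| = 423.7 V, ∠V_total = 153.5°.

V_total = 423.7∠153.5° V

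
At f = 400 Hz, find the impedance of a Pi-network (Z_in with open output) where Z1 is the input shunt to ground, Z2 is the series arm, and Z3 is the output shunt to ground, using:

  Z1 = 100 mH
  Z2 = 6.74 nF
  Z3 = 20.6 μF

Step 1 — Angular frequency: ω = 2π·f = 2π·400 = 2513 rad/s.
Step 2 — Component impedances:
  Z1: Z = jωL = j·2513·0.1 = 0 + j251.3 Ω
  Z2: Z = 1/(jωC) = -j/(ω·C) = 0 - j5.903e+04 Ω
  Z3: Z = 1/(jωC) = -j/(ω·C) = 0 - j19.31 Ω
Step 3 — With open output, the series arm Z2 and the output shunt Z3 appear in series to ground: Z2 + Z3 = 0 - j5.905e+04 Ω.
Step 4 — Parallel with input shunt Z1: Z_in = Z1 || (Z2 + Z3) = 0 + j252.4 Ω = 252.4∠90.0° Ω.

Z = 0 + j252.4 Ω = 252.4∠90.0° Ω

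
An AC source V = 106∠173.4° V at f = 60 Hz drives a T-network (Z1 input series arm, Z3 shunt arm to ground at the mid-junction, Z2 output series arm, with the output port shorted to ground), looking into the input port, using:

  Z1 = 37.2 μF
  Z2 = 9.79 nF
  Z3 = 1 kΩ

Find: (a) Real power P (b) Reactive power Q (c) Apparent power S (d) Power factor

Step 1 — Angular frequency: ω = 2π·f = 2π·60 = 377 rad/s.
Step 2 — Component impedances:
  Z1: Z = 1/(jωC) = -j/(ω·C) = 0 - j71.31 Ω
  Z2: Z = 1/(jωC) = -j/(ω·C) = 0 - j2.709e+05 Ω
  Z3: Z = R = 1000 Ω
Step 3 — With the output port shorted to ground, the output series arm Z2 runs from the junction to ground; the shunt arm Z3 also runs from the junction to ground. They appear in parallel: Z3 || Z2 = 1000 - j3.691 Ω.
Step 4 — Series with input arm Z1: Z_in = Z1 + (Z3 || Z2) = 1000 - j75 Ω = 1003∠-4.3° Ω.
Step 5 — Source phasor: V = 106∠173.4° V = -105.3 + j12.18 V.
Step 6 — Current: I = V / Z = -0.1056 + j0.004262 A = 0.1057∠177.7° A.
Step 7 — Complex power: S = V·I* = 11.17 - j0.838 VA.
Step 8 — Real power: P = Re(S) = 11.17 W.
Step 9 — Reactive power: Q = Im(S) = -0.838 VAR.
Step 10 — Apparent power: |S| = 11.2 VA.
Step 11 — Power factor: PF = P/|S| = 0.9972 (leading).

(a) P = 11.17 W  (b) Q = -0.838 VAR  (c) S = 11.2 VA  (d) PF = 0.9972 (leading)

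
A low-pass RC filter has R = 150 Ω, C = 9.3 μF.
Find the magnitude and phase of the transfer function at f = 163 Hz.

Step 1 — Angular frequency: ω = 2π·163 = 1024 rad/s.
Step 2 — Transfer function: H(jω) = 1/(1 + jωRC).
Step 3 — Denominator: 1 + jωRC = 1 + j·1024·150·9.3e-06 = 1 + j1.429.
Step 4 — H = 0.3288 - j0.4698.
Step 5 — Magnitude: |H| = 0.5734 (-4.8 dB); phase: φ = -55.0°.

|H| = 0.5734 (-4.8 dB), φ = -55.0°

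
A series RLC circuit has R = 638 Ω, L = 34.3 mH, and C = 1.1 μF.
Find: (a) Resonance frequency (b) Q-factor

Step 1 — Resonance condition Im(Z)=0 gives ω₀ = 1/√(LC).
Step 2 — ω₀ = 1/√(0.0343·1.1e-06) = 5148 rad/s.
Step 3 — f₀ = ω₀/(2π) = 819.4 Hz.
Step 4 — Series Q: Q = ω₀L/R = 5148·0.0343/638 = 0.2768.

(a) f₀ = 819.4 Hz  (b) Q = 0.2768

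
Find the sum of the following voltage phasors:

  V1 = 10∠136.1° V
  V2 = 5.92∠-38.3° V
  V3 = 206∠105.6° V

Step 1 — Convert each phasor to rectangular form:
  V1 = 10·(cos(136.1°) + j·sin(136.1°)) = -7.206 + j6.934 V
  V2 = 5.92·(cos(-38.3°) + j·sin(-38.3°)) = 4.646 - j3.669 V
  V3 = 206·(cos(105.6°) + j·sin(105.6°)) = -55.4 + j198.4 V
Step 2 — Sum components: V_total = -57.96 + j201.7 V.
Step 3 — Convert to polar: |V_total| = 209.8 V, ∠V_total = 106.0°.

V_total = 209.8∠106.0° V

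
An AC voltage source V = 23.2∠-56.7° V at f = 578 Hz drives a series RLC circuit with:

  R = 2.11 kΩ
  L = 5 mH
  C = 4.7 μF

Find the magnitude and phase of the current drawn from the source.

Step 1 — Angular frequency: ω = 2π·f = 2π·578 = 3632 rad/s.
Step 2 — Component impedances:
  R: Z = R = 2110 Ω
  L: Z = jωL = j·3632·0.005 = 0 + j18.16 Ω
  C: Z = 1/(jωC) = -j/(ω·C) = 0 - j58.59 Ω
Step 3 — Series combination: Z_total = R + L + C = 2110 - j40.43 Ω = 2110∠-1.1° Ω.
Step 4 — Source phasor: V = 23.2∠-56.7° V = 12.74 - j19.39 V.
Step 5 — Ohm's law: I = V / Z_total = (12.74 - j19.39) / (2110 - j40.43) = 0.00621 - j0.009071 A.
Step 6 — Convert to polar: |I| = 0.01099 A, ∠I = -55.6°.

I = 0.01099∠-55.6° A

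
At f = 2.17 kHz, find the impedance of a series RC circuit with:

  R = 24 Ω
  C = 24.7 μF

Step 1 — Angular frequency: ω = 2π·f = 2π·2170 = 1.363e+04 rad/s.
Step 2 — Component impedances:
  R: Z = R = 24 Ω
  C: Z = 1/(jωC) = -j/(ω·C) = 0 - j2.969 Ω
Step 3 — Series combination: Z_total = R + C = 24 - j2.969 Ω = 24.18∠-7.1° Ω.

Z = 24 - j2.969 Ω = 24.18∠-7.1° Ω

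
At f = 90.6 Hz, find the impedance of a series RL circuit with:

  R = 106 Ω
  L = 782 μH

Step 1 — Angular frequency: ω = 2π·f = 2π·90.6 = 569.3 rad/s.
Step 2 — Component impedances:
  R: Z = R = 106 Ω
  L: Z = jωL = j·569.3·0.000782 = 0 + j0.4452 Ω
Step 3 — Series combination: Z_total = R + L = 106 + j0.4452 Ω = 106∠0.2° Ω.

Z = 106 + j0.4452 Ω = 106∠0.2° Ω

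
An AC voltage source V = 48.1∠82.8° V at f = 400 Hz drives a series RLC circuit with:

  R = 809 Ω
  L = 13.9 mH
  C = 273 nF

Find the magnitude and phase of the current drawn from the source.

Step 1 — Angular frequency: ω = 2π·f = 2π·400 = 2513 rad/s.
Step 2 — Component impedances:
  R: Z = R = 809 Ω
  L: Z = jωL = j·2513·0.0139 = 0 + j34.93 Ω
  C: Z = 1/(jωC) = -j/(ω·C) = 0 - j1457 Ω
Step 3 — Series combination: Z_total = R + L + C = 809 - j1423 Ω = 1636∠-60.4° Ω.
Step 4 — Source phasor: V = 48.1∠82.8° V = 6.029 + j47.72 V.
Step 5 — Ohm's law: I = V / Z_total = (6.029 + j47.72) / (809 - j1423) = -0.02353 + j0.01762 A.
Step 6 — Convert to polar: |I| = 0.02939 A, ∠I = 143.2°.

I = 0.02939∠143.2° A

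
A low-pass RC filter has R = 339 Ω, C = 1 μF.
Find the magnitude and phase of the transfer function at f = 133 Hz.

Step 1 — Angular frequency: ω = 2π·133 = 835.7 rad/s.
Step 2 — Transfer function: H(jω) = 1/(1 + jωRC).
Step 3 — Denominator: 1 + jωRC = 1 + j·835.7·339·1e-06 = 1 + j0.2833.
Step 4 — H = 0.9257 - j0.2622.
Step 5 — Magnitude: |H| = 0.9621 (-0.3 dB); phase: φ = -15.8°.

|H| = 0.9621 (-0.3 dB), φ = -15.8°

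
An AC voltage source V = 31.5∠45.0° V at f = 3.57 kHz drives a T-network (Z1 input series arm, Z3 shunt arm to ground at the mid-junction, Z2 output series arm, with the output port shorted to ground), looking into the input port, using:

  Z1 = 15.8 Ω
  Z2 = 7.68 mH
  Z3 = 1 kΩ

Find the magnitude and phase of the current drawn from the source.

Step 1 — Angular frequency: ω = 2π·f = 2π·3570 = 2.243e+04 rad/s.
Step 2 — Component impedances:
  Z1: Z = R = 15.8 Ω
  Z2: Z = jωL = j·2.243e+04·0.00768 = 0 + j172.3 Ω
  Z3: Z = R = 1000 Ω
Step 3 — With the output port shorted to ground, the output series arm Z2 runs from the junction to ground; the shunt arm Z3 also runs from the junction to ground. They appear in parallel: Z3 || Z2 = 28.82 + j167.3 Ω.
Step 4 — Series with input arm Z1: Z_in = Z1 + (Z3 || Z2) = 44.62 + j167.3 Ω = 173.2∠75.1° Ω.
Step 5 — Source phasor: V = 31.5∠45.0° V = 22.27 + j22.27 V.
Step 6 — Ohm's law: I = V / Z_total = (22.27 + j22.27) / (44.62 + j167.3) = 0.1574 - j0.09114 A.
Step 7 — Convert to polar: |I| = 0.1819 A, ∠I = -30.1°.

I = 0.1819∠-30.1° A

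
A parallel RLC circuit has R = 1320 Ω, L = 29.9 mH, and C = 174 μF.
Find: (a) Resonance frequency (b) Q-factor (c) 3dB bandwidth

Step 1 — Resonance: ω₀ = 1/√(LC) = 1/√(0.0299·0.000174) = 438.4 rad/s.
Step 2 — f₀ = ω₀/(2π) = 69.78 Hz.
Step 3 — Parallel Q: Q = R/(ω₀L) = 1320/(438.4·0.0299) = 100.7.
Step 4 — Bandwidth: Δω = ω₀/Q = 4.354 rad/s; BW = Δω/(2π) = 0.6929 Hz.

(a) f₀ = 69.78 Hz  (b) Q = 100.7  (c) BW = 0.6929 Hz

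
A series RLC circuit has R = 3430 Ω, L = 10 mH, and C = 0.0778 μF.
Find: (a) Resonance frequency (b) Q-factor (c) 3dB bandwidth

Step 1 — Resonance condition Im(Z)=0 gives ω₀ = 1/√(LC).
Step 2 — ω₀ = 1/√(0.01·7.78e-08) = 3.585e+04 rad/s.
Step 3 — f₀ = ω₀/(2π) = 5706 Hz.
Step 4 — Series Q: Q = ω₀L/R = 3.585e+04·0.01/3430 = 0.1045.
Step 5 — 3dB bandwidth: Δω = ω₀/Q = 3.43e+05 rad/s; BW = Δω/(2π) = 5.459e+04 Hz.

(a) f₀ = 5706 Hz  (b) Q = 0.1045  (c) BW = 5.459e+04 Hz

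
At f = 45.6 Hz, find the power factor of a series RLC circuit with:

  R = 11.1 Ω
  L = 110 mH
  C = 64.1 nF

Step 1 — Angular frequency: ω = 2π·f = 2π·45.6 = 286.5 rad/s.
Step 2 — Component impedances:
  R: Z = R = 11.1 Ω
  L: Z = jωL = j·286.5·0.11 = 0 + j31.52 Ω
  C: Z = 1/(jωC) = -j/(ω·C) = 0 - j5.445e+04 Ω
Step 3 — Series combination: Z_total = R + L + C = 11.1 - j5.442e+04 Ω = 5.442e+04∠-90.0° Ω.
Step 4 — Power factor: PF = cos(φ) = Re(Z)/|Z| = 11.1/5.442e+04 = 0.000204.
Step 5 — Type: Im(Z) = -5.442e+04 ⇒ leading (phase φ = -90.0°).

PF = 0.000204 (leading, φ = -90.0°)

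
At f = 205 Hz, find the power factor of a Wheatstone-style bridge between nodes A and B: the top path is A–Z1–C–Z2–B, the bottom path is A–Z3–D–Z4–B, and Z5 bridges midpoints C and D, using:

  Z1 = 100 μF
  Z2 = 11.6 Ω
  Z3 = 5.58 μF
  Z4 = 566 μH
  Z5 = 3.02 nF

Step 1 — Angular frequency: ω = 2π·f = 2π·205 = 1288 rad/s.
Step 2 — Component impedances:
  Z1: Z = 1/(jωC) = -j/(ω·C) = 0 - j7.764 Ω
  Z2: Z = R = 11.6 Ω
  Z3: Z = 1/(jωC) = -j/(ω·C) = 0 - j139.1 Ω
  Z4: Z = jωL = j·1288·0.000566 = 0 + j0.729 Ω
  Z5: Z = 1/(jωC) = -j/(ω·C) = 0 - j2.571e+05 Ω
Step 3 — Bridge requires nodal analysis (the Z5 bridge couples midpoints C and D, so the two paths cannot be reduced to a simple series/parallel combination). Setting node B to ground and injecting 1 A at node A, the 3-node admittance system at A, C, D solves to V_A = Z_AB = 10.34 - j8.172 Ω = 13.18∠-38.3° Ω.
Step 4 — Power factor: PF = cos(φ) = Re(Z)/|Z| = 10.335/13.176 = 0.7844.
Step 5 — Type: Im(Z) = -8.172 ⇒ leading (phase φ = -38.3°).

PF = 0.7844 (leading, φ = -38.3°)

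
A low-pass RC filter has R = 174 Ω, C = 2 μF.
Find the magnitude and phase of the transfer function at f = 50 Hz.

Step 1 — Angular frequency: ω = 2π·50 = 314.2 rad/s.
Step 2 — Transfer function: H(jω) = 1/(1 + jωRC).
Step 3 — Denominator: 1 + jωRC = 1 + j·314.2·174·2e-06 = 1 + j0.1093.
Step 4 — H = 0.9882 - j0.108.
Step 5 — Magnitude: |H| = 0.9941 (-0.1 dB); phase: φ = -6.2°.

|H| = 0.9941 (-0.1 dB), φ = -6.2°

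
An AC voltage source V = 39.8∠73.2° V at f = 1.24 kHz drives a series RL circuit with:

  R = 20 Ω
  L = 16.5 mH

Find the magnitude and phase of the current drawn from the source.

Step 1 — Angular frequency: ω = 2π·f = 2π·1240 = 7791 rad/s.
Step 2 — Component impedances:
  R: Z = R = 20 Ω
  L: Z = jωL = j·7791·0.0165 = 0 + j128.6 Ω
Step 3 — Series combination: Z_total = R + L = 20 + j128.6 Ω = 130.1∠81.2° Ω.
Step 4 — Source phasor: V = 39.8∠73.2° V = 11.5 + j38.1 V.
Step 5 — Ohm's law: I = V / Z_total = (11.5 + j38.1) / (20 + j128.6) = 0.303 - j0.04235 A.
Step 6 — Convert to polar: |I| = 0.3059 A, ∠I = -8.0°.

I = 0.3059∠-8.0° A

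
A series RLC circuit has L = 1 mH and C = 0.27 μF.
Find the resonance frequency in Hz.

Step 1 — Resonance condition Im(Z)=0 gives ω₀ = 1/√(LC).
Step 2 — ω₀ = 1/√(0.001·2.7e-07) = 6.086e+04 rad/s.
Step 3 — f₀ = ω₀/(2π) = 9686 Hz.

f₀ = 9686 Hz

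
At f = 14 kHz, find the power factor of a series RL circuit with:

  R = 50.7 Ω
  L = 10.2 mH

Step 1 — Angular frequency: ω = 2π·f = 2π·1.4e+04 = 8.796e+04 rad/s.
Step 2 — Component impedances:
  R: Z = R = 50.7 Ω
  L: Z = jωL = j·8.796e+04·0.0102 = 0 + j897.2 Ω
Step 3 — Series combination: Z_total = R + L = 50.7 + j897.2 Ω = 898.7∠86.8° Ω.
Step 4 — Power factor: PF = cos(φ) = Re(Z)/|Z| = 50.7/898.67 = 0.05642.
Step 5 — Type: Im(Z) = 897.2 ⇒ lagging (phase φ = 86.8°).

PF = 0.05642 (lagging, φ = 86.8°)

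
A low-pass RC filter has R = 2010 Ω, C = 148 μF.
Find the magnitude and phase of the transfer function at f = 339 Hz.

Step 1 — Angular frequency: ω = 2π·339 = 2130 rad/s.
Step 2 — Transfer function: H(jω) = 1/(1 + jωRC).
Step 3 — Denominator: 1 + jωRC = 1 + j·2130·2010·0.000148 = 1 + j633.6.
Step 4 — H = 2.491e-06 - j0.001578.
Step 5 — Magnitude: |H| = 0.001578 (-56.0 dB); phase: φ = -89.9°.

|H| = 0.001578 (-56.0 dB), φ = -89.9°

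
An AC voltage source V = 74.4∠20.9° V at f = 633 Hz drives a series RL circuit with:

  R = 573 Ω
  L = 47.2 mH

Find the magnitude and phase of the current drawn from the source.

Step 1 — Angular frequency: ω = 2π·f = 2π·633 = 3977 rad/s.
Step 2 — Component impedances:
  R: Z = R = 573 Ω
  L: Z = jωL = j·3977·0.0472 = 0 + j187.7 Ω
Step 3 — Series combination: Z_total = R + L = 573 + j187.7 Ω = 603∠18.1° Ω.
Step 4 — Source phasor: V = 74.4∠20.9° V = 69.5 + j26.54 V.
Step 5 — Ohm's law: I = V / Z_total = (69.5 + j26.54) / (573 + j187.7) = 0.1232 + j0.005942 A.
Step 6 — Convert to polar: |I| = 0.1234 A, ∠I = 2.8°.

I = 0.1234∠2.8° A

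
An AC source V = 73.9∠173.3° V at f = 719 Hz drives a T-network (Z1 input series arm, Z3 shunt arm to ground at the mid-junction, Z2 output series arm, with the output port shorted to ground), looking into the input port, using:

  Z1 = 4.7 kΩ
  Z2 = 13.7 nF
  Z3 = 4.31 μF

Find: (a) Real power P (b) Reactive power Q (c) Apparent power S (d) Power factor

Step 1 — Angular frequency: ω = 2π·f = 2π·719 = 4518 rad/s.
Step 2 — Component impedances:
  Z1: Z = R = 4700 Ω
  Z2: Z = 1/(jωC) = -j/(ω·C) = 0 - j1.616e+04 Ω
  Z3: Z = 1/(jωC) = -j/(ω·C) = 0 - j51.36 Ω
Step 3 — With the output port shorted to ground, the output series arm Z2 runs from the junction to ground; the shunt arm Z3 also runs from the junction to ground. They appear in parallel: Z3 || Z2 = 0 - j51.2 Ω.
Step 4 — Series with input arm Z1: Z_in = Z1 + (Z3 || Z2) = 4700 - j51.2 Ω = 4700∠-0.6° Ω.
Step 5 — Source phasor: V = 73.9∠173.3° V = -73.4 + j8.622 V.
Step 6 — Current: I = V / Z = -0.01563 + j0.001664 A = 0.01572∠173.9° A.
Step 7 — Complex power: S = V·I* = 1.162 - j0.01266 VA.
Step 8 — Real power: P = Re(S) = 1.162 W.
Step 9 — Reactive power: Q = Im(S) = -0.01266 VAR.
Step 10 — Apparent power: |S| = 1.162 VA.
Step 11 — Power factor: PF = P/|S| = 0.9999 (leading).

(a) P = 1.162 W  (b) Q = -0.01266 VAR  (c) S = 1.162 VA  (d) PF = 0.9999 (leading)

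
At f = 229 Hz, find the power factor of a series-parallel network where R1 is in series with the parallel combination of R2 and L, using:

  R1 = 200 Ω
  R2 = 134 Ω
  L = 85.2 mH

Step 1 — Angular frequency: ω = 2π·f = 2π·229 = 1439 rad/s.
Step 2 — Component impedances:
  R1: Z = R = 200 Ω
  R2: Z = R = 134 Ω
  L: Z = jωL = j·1439·0.0852 = 0 + j122.6 Ω
Step 3 — Parallel branch: R2 || L = 1/(1/R2 + 1/L) = 61.05 + j66.74 Ω.
Step 4 — Series with R1: Z_total = R1 + (R2 || L) = 261.1 + j66.74 Ω = 269.4∠14.3° Ω.
Step 5 — Power factor: PF = cos(φ) = Re(Z)/|Z| = 261.05/269.45 = 0.9688.
Step 6 — Type: Im(Z) = 66.74 ⇒ lagging (phase φ = 14.3°).

PF = 0.9688 (lagging, φ = 14.3°)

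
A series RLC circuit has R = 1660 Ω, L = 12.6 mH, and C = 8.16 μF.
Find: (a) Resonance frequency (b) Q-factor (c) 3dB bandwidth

Step 1 — Resonance: ω₀ = 1/√(LC) = 1/√(0.0126·8.16e-06) = 3119 rad/s.
Step 2 — f₀ = ω₀/(2π) = 496.4 Hz.
Step 3 — Series Q: Q = ω₀L/R = 3119·0.0126/1660 = 0.02367.
Step 4 — Bandwidth: Δω = ω₀/Q = 1.317e+05 rad/s; BW = Δω/(2π) = 2.097e+04 Hz.

(a) f₀ = 496.4 Hz  (b) Q = 0.02367  (c) BW = 2.097e+04 Hz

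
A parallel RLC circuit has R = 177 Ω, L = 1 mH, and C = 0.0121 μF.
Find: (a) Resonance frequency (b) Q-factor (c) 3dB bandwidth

Step 1 — Resonance: ω₀ = 1/√(LC) = 1/√(0.001·1.21e-08) = 2.875e+05 rad/s.
Step 2 — f₀ = ω₀/(2π) = 4.575e+04 Hz.
Step 3 — Parallel Q: Q = R/(ω₀L) = 177/(2.875e+05·0.001) = 0.6157.
Step 4 — Bandwidth: Δω = ω₀/Q = 4.669e+05 rad/s; BW = Δω/(2π) = 7.431e+04 Hz.

(a) f₀ = 4.575e+04 Hz  (b) Q = 0.6157  (c) BW = 7.431e+04 Hz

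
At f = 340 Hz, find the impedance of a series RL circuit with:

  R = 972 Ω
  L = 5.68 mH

Step 1 — Angular frequency: ω = 2π·f = 2π·340 = 2136 rad/s.
Step 2 — Component impedances:
  R: Z = R = 972 Ω
  L: Z = jωL = j·2136·0.00568 = 0 + j12.13 Ω
Step 3 — Series combination: Z_total = R + L = 972 + j12.13 Ω = 972.1∠0.7° Ω.

Z = 972 + j12.13 Ω = 972.1∠0.7° Ω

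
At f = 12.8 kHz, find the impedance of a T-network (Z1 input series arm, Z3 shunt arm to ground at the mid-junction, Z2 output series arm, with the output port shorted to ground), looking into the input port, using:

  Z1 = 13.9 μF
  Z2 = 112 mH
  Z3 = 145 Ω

Step 1 — Angular frequency: ω = 2π·f = 2π·1.28e+04 = 8.042e+04 rad/s.
Step 2 — Component impedances:
  Z1: Z = 1/(jωC) = -j/(ω·C) = 0 - j0.8945 Ω
  Z2: Z = jωL = j·8.042e+04·0.112 = 0 + j9008 Ω
  Z3: Z = R = 145 Ω
Step 3 — With the output port shorted to ground, the output series arm Z2 runs from the junction to ground; the shunt arm Z3 also runs from the junction to ground. They appear in parallel: Z3 || Z2 = 145 + j2.334 Ω.
Step 4 — Series with input arm Z1: Z_in = Z1 + (Z3 || Z2) = 145 + j1.439 Ω = 145∠0.6° Ω.

Z = 145 + j1.439 Ω = 145∠0.6° Ω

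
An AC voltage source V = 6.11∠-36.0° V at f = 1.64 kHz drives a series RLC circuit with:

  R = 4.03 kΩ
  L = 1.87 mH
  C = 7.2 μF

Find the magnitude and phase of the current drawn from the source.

Step 1 — Angular frequency: ω = 2π·f = 2π·1640 = 1.03e+04 rad/s.
Step 2 — Component impedances:
  R: Z = R = 4030 Ω
  L: Z = jωL = j·1.03e+04·0.00187 = 0 + j19.27 Ω
  C: Z = 1/(jωC) = -j/(ω·C) = 0 - j13.48 Ω
Step 3 — Series combination: Z_total = R + L + C = 4030 + j5.791 Ω = 4030∠0.1° Ω.
Step 4 — Source phasor: V = 6.11∠-36.0° V = 4.943 - j3.591 V.
Step 5 — Ohm's law: I = V / Z_total = (4.943 - j3.591) / (4030 + j5.791) = 0.001225 - j0.0008929 A.
Step 6 — Convert to polar: |I| = 0.001516 A, ∠I = -36.1°.

I = 0.001516∠-36.1° A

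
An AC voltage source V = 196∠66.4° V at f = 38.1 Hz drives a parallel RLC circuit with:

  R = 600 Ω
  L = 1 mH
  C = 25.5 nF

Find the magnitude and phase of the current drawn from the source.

Step 1 — Angular frequency: ω = 2π·f = 2π·38.1 = 239.4 rad/s.
Step 2 — Component impedances:
  R: Z = R = 600 Ω
  L: Z = jωL = j·239.4·0.001 = 0 + j0.2394 Ω
  C: Z = 1/(jωC) = -j/(ω·C) = 0 - j1.638e+05 Ω
Step 3 — Parallel combination: 1/Z_total = 1/R + 1/L + 1/C; Z_total = 9.551e-05 + j0.2394 Ω = 0.2394∠90.0° Ω.
Step 4 — Source phasor: V = 196∠66.4° V = 78.47 + j179.6 V.
Step 5 — Ohm's law: I = V / Z_total = (78.47 + j179.6) / (9.551e-05 + j0.2394) = 750.4 - j327.5 A.
Step 6 — Convert to polar: |I| = 818.7 A, ∠I = -23.6°.

I = 818.7∠-23.6° A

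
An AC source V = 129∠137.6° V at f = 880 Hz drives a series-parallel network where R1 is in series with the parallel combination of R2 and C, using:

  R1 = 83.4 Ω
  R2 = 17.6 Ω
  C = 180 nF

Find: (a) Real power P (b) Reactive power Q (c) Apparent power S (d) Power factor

Step 1 — Angular frequency: ω = 2π·f = 2π·880 = 5529 rad/s.
Step 2 — Component impedances:
  R1: Z = R = 83.4 Ω
  R2: Z = R = 17.6 Ω
  C: Z = 1/(jωC) = -j/(ω·C) = 0 - j1005 Ω
Step 3 — Parallel branch: R2 || C = 1/(1/R2 + 1/C) = 17.59 - j0.3082 Ω.
Step 4 — Series with R1: Z_total = R1 + (R2 || C) = 101 - j0.3082 Ω = 101∠-0.2° Ω.
Step 5 — Source phasor: V = 129∠137.6° V = -95.26 + j86.99 V.
Step 6 — Current: I = V / Z = -0.9458 + j0.8584 A = 1.277∠137.8° A.
Step 7 — Complex power: S = V·I* = 164.8 - j0.5028 VA.
Step 8 — Real power: P = Re(S) = 164.8 W.
Step 9 — Reactive power: Q = Im(S) = -0.5028 VAR.
Step 10 — Apparent power: |S| = 164.8 VA.
Step 11 — Power factor: PF = P/|S| = 1 (leading).

(a) P = 164.8 W  (b) Q = -0.5028 VAR  (c) S = 164.8 VA  (d) PF = 1 (leading)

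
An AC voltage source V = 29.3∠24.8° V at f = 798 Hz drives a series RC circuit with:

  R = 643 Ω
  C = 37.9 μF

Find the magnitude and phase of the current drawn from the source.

Step 1 — Angular frequency: ω = 2π·f = 2π·798 = 5014 rad/s.
Step 2 — Component impedances:
  R: Z = R = 643 Ω
  C: Z = 1/(jωC) = -j/(ω·C) = 0 - j5.262 Ω
Step 3 — Series combination: Z_total = R + C = 643 - j5.262 Ω = 643∠-0.5° Ω.
Step 4 — Source phasor: V = 29.3∠24.8° V = 26.6 + j12.29 V.
Step 5 — Ohm's law: I = V / Z_total = (26.6 + j12.29) / (643 - j5.262) = 0.04121 + j0.01945 A.
Step 6 — Convert to polar: |I| = 0.04557 A, ∠I = 25.3°.

I = 0.04557∠25.3° A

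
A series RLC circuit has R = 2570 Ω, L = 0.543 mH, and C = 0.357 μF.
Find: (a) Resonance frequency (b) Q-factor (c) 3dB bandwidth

Step 1 — Resonance condition Im(Z)=0 gives ω₀ = 1/√(LC).
Step 2 — ω₀ = 1/√(0.000543·3.57e-07) = 7.182e+04 rad/s.
Step 3 — f₀ = ω₀/(2π) = 1.143e+04 Hz.
Step 4 — Series Q: Q = ω₀L/R = 7.182e+04·0.000543/2570 = 0.01518.
Step 5 — 3dB bandwidth: Δω = ω₀/Q = 4.733e+06 rad/s; BW = Δω/(2π) = 7.533e+05 Hz.

(a) f₀ = 1.143e+04 Hz  (b) Q = 0.01518  (c) BW = 7.533e+05 Hz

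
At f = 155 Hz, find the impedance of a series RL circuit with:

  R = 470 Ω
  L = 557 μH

Step 1 — Angular frequency: ω = 2π·f = 2π·155 = 973.9 rad/s.
Step 2 — Component impedances:
  R: Z = R = 470 Ω
  L: Z = jωL = j·973.9·0.000557 = 0 + j0.5425 Ω
Step 3 — Series combination: Z_total = R + L = 470 + j0.5425 Ω = 470∠0.1° Ω.

Z = 470 + j0.5425 Ω = 470∠0.1° Ω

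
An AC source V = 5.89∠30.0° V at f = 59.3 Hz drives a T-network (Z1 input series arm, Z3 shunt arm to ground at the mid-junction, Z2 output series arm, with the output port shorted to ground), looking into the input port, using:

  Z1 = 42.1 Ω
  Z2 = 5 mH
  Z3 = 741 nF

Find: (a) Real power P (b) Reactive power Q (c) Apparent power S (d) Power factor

Step 1 — Angular frequency: ω = 2π·f = 2π·59.3 = 372.6 rad/s.
Step 2 — Component impedances:
  Z1: Z = R = 42.1 Ω
  Z2: Z = jωL = j·372.6·0.005 = 0 + j1.863 Ω
  Z3: Z = 1/(jωC) = -j/(ω·C) = 0 - j3622 Ω
Step 3 — With the output port shorted to ground, the output series arm Z2 runs from the junction to ground; the shunt arm Z3 also runs from the junction to ground. They appear in parallel: Z3 || Z2 = 0 + j1.864 Ω.
Step 4 — Series with input arm Z1: Z_in = Z1 + (Z3 || Z2) = 42.1 + j1.864 Ω = 42.14∠2.5° Ω.
Step 5 — Source phasor: V = 5.89∠30.0° V = 5.101 + j2.945 V.
Step 6 — Current: I = V / Z = 0.124 + j0.06446 A = 0.1398∠27.5° A.
Step 7 — Complex power: S = V·I* = 0.8224 + j0.03641 VA.
Step 8 — Real power: P = Re(S) = 0.8224 W.
Step 9 — Reactive power: Q = Im(S) = 0.03641 VAR.
Step 10 — Apparent power: |S| = 0.8232 VA.
Step 11 — Power factor: PF = P/|S| = 0.999 (lagging).

(a) P = 0.8224 W  (b) Q = 0.03641 VAR  (c) S = 0.8232 VA  (d) PF = 0.999 (lagging)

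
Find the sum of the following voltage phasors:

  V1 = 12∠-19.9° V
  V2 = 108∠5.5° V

Step 1 — Convert each phasor to rectangular form:
  V1 = 12·(cos(-19.9°) + j·sin(-19.9°)) = 11.28 - j4.085 V
  V2 = 108·(cos(5.5°) + j·sin(5.5°)) = 107.5 + j10.35 V
Step 2 — Sum components: V_total = 118.8 + j6.267 V.
Step 3 — Convert to polar: |V_total| = 119 V, ∠V_total = 3.0°.

V_total = 119∠3.0° V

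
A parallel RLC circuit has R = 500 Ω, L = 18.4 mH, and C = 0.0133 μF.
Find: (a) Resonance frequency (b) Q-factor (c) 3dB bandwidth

Step 1 — Resonance: ω₀ = 1/√(LC) = 1/√(0.0184·1.33e-08) = 6.392e+04 rad/s.
Step 2 — f₀ = ω₀/(2π) = 1.017e+04 Hz.
Step 3 — Parallel Q: Q = R/(ω₀L) = 500/(6.392e+04·0.0184) = 0.4251.
Step 4 — Bandwidth: Δω = ω₀/Q = 1.504e+05 rad/s; BW = Δω/(2π) = 2.393e+04 Hz.

(a) f₀ = 1.017e+04 Hz  (b) Q = 0.4251  (c) BW = 2.393e+04 Hz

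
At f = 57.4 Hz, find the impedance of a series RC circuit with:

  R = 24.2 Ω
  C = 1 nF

Step 1 — Angular frequency: ω = 2π·f = 2π·57.4 = 360.7 rad/s.
Step 2 — Component impedances:
  R: Z = R = 24.2 Ω
  C: Z = 1/(jωC) = -j/(ω·C) = 0 - j2.773e+06 Ω
Step 3 — Series combination: Z_total = R + C = 24.2 - j2.773e+06 Ω = 2.773e+06∠-90.0° Ω.

Z = 24.2 - j2.773e+06 Ω = 2.773e+06∠-90.0° Ω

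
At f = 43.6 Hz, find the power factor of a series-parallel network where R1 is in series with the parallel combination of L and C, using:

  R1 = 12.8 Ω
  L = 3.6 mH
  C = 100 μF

Step 1 — Angular frequency: ω = 2π·f = 2π·43.6 = 273.9 rad/s.
Step 2 — Component impedances:
  R1: Z = R = 12.8 Ω
  L: Z = jωL = j·273.9·0.0036 = 0 + j0.9862 Ω
  C: Z = 1/(jωC) = -j/(ω·C) = 0 - j36.5 Ω
Step 3 — Parallel branch: L || C = 1/(1/L + 1/C) = 0 + j1.014 Ω.
Step 4 — Series with R1: Z_total = R1 + (L || C) = 12.8 + j1.014 Ω = 12.84∠4.5° Ω.
Step 5 — Power factor: PF = cos(φ) = Re(Z)/|Z| = 12.8/12.84 = 0.9969.
Step 6 — Type: Im(Z) = 1.014 ⇒ lagging (phase φ = 4.5°).

PF = 0.9969 (lagging, φ = 4.5°)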